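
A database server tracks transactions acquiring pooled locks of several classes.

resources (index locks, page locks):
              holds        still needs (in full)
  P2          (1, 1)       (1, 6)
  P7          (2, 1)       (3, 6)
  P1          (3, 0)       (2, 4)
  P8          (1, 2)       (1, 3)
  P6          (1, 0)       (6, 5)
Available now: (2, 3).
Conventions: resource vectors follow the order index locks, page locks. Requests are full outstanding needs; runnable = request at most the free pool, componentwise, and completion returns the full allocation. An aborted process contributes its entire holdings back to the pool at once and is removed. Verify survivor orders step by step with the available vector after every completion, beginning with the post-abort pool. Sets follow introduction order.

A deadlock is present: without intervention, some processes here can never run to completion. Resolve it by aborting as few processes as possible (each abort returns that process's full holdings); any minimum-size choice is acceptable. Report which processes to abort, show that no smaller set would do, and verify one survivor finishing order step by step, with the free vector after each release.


Minimum abort set: P2.
Key observation: P7 was stuck for good until P2 gave back (1, 1); in the order shown it finishes at step 2.
Why nothing smaller works: aborting no one leaves the state deadlocked as given.
Survivors finish in the order: P8, P7, P1, P6. Check, step by step (pool after the aborts first):
  pool = (3, 4)
  run P8 (needs (1, 3), free (3, 4)); after release of (1, 2) the pool is (4, 6)
  run P7 (needs (3, 6), free (4, 6)); after release of (2, 1) the pool is (6, 7)
  run P1 (needs (2, 4), free (6, 7)); after release of (3, 0) the pool is (9, 7)
  run P6 (needs (6, 5), free (9, 7)); after release of (1, 0) the pool is (10, 7)


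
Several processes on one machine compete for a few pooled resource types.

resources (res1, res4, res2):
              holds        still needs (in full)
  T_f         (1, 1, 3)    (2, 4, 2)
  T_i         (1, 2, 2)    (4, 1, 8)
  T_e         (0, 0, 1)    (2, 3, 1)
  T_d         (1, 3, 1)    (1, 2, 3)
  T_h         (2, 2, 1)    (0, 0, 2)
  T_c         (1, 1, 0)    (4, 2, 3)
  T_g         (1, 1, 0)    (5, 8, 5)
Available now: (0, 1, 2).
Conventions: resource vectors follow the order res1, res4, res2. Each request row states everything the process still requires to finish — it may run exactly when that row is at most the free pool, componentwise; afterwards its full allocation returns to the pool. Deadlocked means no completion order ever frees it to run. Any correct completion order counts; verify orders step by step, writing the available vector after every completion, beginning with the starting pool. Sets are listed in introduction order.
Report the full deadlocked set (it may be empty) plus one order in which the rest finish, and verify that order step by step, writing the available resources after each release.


Nothing here is deadlocked.
Key observation: starting with T_h, each completion frees enough for the next — no one is permanently blocked.
A valid finishing order for the others: T_h, T_e, T_d, T_f, T_c, T_g, T_i. Walking it through:
  pool = (0, 1, 2)
  T_h: need (0, 0, 2) fits (0, 1, 2); releases (2, 2, 1), pool now (2, 3, 3)
  T_e: need (2, 3, 1) fits (2, 3, 3); releases (0, 0, 1), pool now (2, 3, 4)
  T_d: need (1, 2, 3) fits (2, 3, 4); releases (1, 3, 1), pool now (3, 6, 5)
  T_f: need (2, 4, 2) fits (3, 6, 5); releases (1, 1, 3), pool now (4, 7, 8)
  T_c: need (4, 2, 3) fits (4, 7, 8); releases (1, 1, 0), pool now (5, 8, 8)
  T_g: need (5, 8, 5) fits (5, 8, 8); releases (1, 1, 0), pool now (6, 9, 8)
  T_i: need (4, 1, 8) fits (6, 9, 8); releases (1, 2, 2), pool now (7, 11, 10)


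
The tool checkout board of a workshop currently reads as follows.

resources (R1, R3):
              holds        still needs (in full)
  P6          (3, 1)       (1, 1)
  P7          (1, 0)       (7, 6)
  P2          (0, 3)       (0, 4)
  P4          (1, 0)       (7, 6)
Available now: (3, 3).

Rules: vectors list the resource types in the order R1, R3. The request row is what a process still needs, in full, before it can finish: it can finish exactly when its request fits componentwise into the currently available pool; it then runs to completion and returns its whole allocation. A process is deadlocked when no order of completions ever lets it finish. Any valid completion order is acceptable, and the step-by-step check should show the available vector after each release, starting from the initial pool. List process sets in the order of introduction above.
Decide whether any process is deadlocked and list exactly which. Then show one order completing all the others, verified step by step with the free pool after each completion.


Deadlocked set: P7 and P4.
Key observation: the wall is R1: completing P6, P2 brings the pool only to (6, 7), and all the rest need more.
One completion order for the rest: P6, P2. Step-by-step check:
  pool = (3, 3)
  P6: need (1, 1) fits (3, 3); releases (3, 1), pool now (6, 4)
  P2: need (0, 4) fits (6, 4); releases (0, 3), pool now (6, 7)
The blocked processes can never fit:
  blocked: P7 wants (7, 6), pool (6, 7) — not enough R1
  blocked: P4 wants (7, 6), pool (6, 7) — not enough R1


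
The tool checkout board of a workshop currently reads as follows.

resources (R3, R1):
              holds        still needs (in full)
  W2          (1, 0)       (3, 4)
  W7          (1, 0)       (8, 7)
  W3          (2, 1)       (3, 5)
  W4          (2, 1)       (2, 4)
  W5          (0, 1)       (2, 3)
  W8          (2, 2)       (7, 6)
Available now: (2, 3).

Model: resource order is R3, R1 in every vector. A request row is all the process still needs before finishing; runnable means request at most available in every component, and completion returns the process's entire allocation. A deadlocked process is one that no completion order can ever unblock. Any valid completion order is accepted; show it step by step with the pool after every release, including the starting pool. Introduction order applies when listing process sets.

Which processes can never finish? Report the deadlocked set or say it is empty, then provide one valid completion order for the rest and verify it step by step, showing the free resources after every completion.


No process is deadlocked.
Key observation: there is always a runnable process — W5 first — so the state unwinds completely.
A valid finishing order for the others: W5, W4, W3, W2, W8, W7. Check, step by step:
  pool = (2, 3)
  W5: need (2, 3) fits (2, 3); releases (0, 1), pool now (2, 4)
  W4: need (2, 4) fits (2, 4); releases (2, 1), pool now (4, 5)
  W3: need (3, 5) fits (4, 5); releases (2, 1), pool now (6, 6)
  W2: need (3, 4) fits (6, 6); releases (1, 0), pool now (7, 6)
  W8: need (7, 6) fits (7, 6); releases (2, 2), pool now (9, 8)
  W7: need (8, 7) fits (9, 8); releases (1, 0), pool now (10, 8)


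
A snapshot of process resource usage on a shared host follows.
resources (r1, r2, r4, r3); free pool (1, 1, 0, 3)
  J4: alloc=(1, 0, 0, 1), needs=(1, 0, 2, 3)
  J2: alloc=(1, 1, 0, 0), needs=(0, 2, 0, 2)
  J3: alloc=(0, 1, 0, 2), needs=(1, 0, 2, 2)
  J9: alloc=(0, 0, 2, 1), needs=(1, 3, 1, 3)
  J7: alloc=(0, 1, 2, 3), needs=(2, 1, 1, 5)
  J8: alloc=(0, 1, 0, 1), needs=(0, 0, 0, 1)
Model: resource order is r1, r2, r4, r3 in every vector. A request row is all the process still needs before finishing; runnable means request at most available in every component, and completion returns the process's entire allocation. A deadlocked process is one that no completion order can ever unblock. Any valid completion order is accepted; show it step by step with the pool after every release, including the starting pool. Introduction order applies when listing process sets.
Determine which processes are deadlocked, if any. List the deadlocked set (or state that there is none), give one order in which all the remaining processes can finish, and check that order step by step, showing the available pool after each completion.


Deadlocked set: J4, J3, J9 and J7.
Key observation: the wall is r4: completing J8, J2 brings the pool only to (2, 3, 0, 4), and all the rest need more.
A valid finishing order for the others: J8, J2. Verifying each step:
  pool = (1, 1, 0, 3)
  J8: need (0, 0, 0, 1) fits (1, 1, 0, 3); releases (0, 1, 0, 1), pool now (1, 2, 0, 4)
  J2: need (0, 2, 0, 2) fits (1, 2, 0, 4); releases (1, 1, 0, 0), pool now (2, 3, 0, 4)
The blocked processes can never fit:
  J4 cannot run: need (1, 0, 2, 3) vs free (2, 3, 0, 4) (insufficient r4)
  J3 cannot run: need (1, 0, 2, 2) vs free (2, 3, 0, 4) (insufficient r4)
  J9 cannot run: need (1, 3, 1, 3) vs free (2, 3, 0, 4) (insufficient r4)
  J7 cannot run: need (2, 1, 1, 5) vs free (2, 3, 0, 4) (insufficient r4 and r3)


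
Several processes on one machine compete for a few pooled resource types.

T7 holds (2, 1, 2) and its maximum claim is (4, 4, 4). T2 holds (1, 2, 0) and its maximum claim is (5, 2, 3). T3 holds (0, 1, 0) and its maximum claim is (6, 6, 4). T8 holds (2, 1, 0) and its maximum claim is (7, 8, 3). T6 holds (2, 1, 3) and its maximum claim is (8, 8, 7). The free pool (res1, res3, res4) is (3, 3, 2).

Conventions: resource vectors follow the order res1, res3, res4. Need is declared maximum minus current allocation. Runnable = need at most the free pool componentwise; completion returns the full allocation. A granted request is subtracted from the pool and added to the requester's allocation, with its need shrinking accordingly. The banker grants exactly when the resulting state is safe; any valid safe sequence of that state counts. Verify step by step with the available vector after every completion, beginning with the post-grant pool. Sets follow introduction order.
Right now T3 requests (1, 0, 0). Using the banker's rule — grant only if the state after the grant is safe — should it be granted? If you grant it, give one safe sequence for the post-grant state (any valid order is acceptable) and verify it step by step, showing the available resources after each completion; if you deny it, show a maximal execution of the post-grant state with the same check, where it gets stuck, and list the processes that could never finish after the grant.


GRANT — the state after the grant stays safe, e.g. via T7, T2, T3, T6, T8.
Key observation: the transfer keeps a workable pool ((2, 3, 2)); T7 starts the safe sequence.
Step-by-step check of the post-grant state:
  pool = (2, 3, 2)
  T7: need (2, 3, 2) fits (2, 3, 2); releases (2, 1, 2), pool now (4, 4, 4)
  T2: need (4, 0, 3) fits (4, 4, 4); releases (1, 2, 0), pool now (5, 6, 4)
  T3: need (5, 5, 4) fits (5, 6, 4); releases (1, 1, 0), pool now (6, 7, 4)
  T6: need (6, 7, 4) fits (6, 7, 4); releases (2, 1, 3), pool now (8, 8, 7)
  T8: need (5, 7, 3) fits (8, 8, 7); releases (2, 1, 0), pool now (10, 9, 7)


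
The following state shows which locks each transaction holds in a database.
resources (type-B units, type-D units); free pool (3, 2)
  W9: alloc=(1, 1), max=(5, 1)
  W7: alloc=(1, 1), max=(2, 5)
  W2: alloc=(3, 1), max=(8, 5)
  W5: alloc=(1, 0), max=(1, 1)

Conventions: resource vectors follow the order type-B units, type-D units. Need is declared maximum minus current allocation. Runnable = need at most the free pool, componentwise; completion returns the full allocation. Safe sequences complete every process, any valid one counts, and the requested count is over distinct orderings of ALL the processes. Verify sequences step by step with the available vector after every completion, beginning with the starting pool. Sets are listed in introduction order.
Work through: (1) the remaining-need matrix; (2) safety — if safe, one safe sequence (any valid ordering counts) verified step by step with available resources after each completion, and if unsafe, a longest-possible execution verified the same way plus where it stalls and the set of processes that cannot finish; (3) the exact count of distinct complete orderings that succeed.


(1) Outstanding need per process (order type-B units, type-D units):
  W9: (4, 0)
  W7: (1, 4)
  W2: (5, 4)
  W5: (0, 1)
(2) UNSAFE.
Key observation: no order helps: past W5, W9, the free pool tops out at (5, 3), below what each blocked process needs in type-D units.
A maximal execution: W5, W9 — then nothing else fits. Walking it through:
  pool = (3, 2)
  W5 needs (0, 1) <= (3, 2) -> finishes; pool += (1, 0) = (4, 2)
  W9 needs (4, 0) <= (4, 2) -> finishes; pool += (1, 1) = (5, 3)
  W7 still needs (1, 4) but only (5, 3) is free — short on type-D units
  W2 still needs (5, 4) but only (5, 3) is free — short on type-D units
Permanently blocked: W7 and W2.
(3) The exact count: 0 of the possible complete orderings are safe sequences.


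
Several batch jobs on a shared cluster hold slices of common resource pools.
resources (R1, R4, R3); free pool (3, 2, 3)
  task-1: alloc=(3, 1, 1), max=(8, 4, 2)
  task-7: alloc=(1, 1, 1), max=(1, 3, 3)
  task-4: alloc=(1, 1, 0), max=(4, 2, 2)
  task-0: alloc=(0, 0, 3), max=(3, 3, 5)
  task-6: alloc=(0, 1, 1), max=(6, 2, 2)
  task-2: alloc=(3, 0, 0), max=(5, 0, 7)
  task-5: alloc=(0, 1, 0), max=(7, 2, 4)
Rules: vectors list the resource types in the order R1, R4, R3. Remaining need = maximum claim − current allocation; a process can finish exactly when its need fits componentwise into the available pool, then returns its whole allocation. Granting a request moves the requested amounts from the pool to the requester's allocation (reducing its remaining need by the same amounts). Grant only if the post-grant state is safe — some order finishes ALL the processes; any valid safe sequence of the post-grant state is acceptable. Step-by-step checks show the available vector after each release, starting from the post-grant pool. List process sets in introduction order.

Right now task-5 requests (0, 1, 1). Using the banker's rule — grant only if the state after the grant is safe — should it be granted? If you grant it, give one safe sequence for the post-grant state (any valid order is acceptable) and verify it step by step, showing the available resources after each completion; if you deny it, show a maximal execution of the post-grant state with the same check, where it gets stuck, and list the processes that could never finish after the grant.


GRANT — the state after the grant stays safe, e.g. via task-4, task-7, task-0, task-1, task-6, task-5, task-2.
Key observation: the transfer keeps a workable pool ((3, 1, 2)); task-4 starts the safe sequence.
Step-by-step check of the post-grant state:
  pool = (3, 1, 2)
  task-4 needs (3, 1, 2) <= (3, 1, 2) -> finishes; pool += (1, 1, 0) = (4, 2, 2)
  task-7 needs (0, 2, 2) <= (4, 2, 2) -> finishes; pool += (1, 1, 1) = (5, 3, 3)
  task-0 needs (3, 3, 2) <= (5, 3, 3) -> finishes; pool += (0, 0, 3) = (5, 3, 6)
  task-1 needs (5, 3, 1) <= (5, 3, 6) -> finishes; pool += (3, 1, 1) = (8, 4, 7)
  task-6 needs (6, 1, 1) <= (8, 4, 7) -> finishes; pool += (0, 1, 1) = (8, 5, 8)
  task-5 needs (7, 0, 3) <= (8, 5, 8) -> finishes; pool += (0, 2, 1) = (8, 7, 9)
  task-2 needs (2, 0, 7) <= (8, 7, 9) -> finishes; pool += (3, 0, 0) = (11, 7, 9)


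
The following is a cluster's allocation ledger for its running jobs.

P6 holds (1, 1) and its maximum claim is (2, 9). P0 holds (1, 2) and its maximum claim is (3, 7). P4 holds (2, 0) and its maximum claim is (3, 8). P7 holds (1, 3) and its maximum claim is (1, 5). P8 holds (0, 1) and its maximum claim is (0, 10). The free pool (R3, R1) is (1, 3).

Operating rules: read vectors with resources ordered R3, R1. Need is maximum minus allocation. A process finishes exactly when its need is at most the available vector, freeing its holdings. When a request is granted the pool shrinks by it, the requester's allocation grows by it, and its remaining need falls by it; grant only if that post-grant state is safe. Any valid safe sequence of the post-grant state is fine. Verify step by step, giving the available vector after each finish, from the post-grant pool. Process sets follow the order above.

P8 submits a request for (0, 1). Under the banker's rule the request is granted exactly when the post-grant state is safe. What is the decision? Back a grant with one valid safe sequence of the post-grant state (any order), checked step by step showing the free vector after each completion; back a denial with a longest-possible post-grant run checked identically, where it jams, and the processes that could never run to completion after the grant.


DENY. Granting would leave the state unsafe.
Key observation: P7, P0 can finish, but then (3, 7) is all there is, and the blocked group's R1 demands exceed it.
On the post-grant state, P7, P0 is a maximal run — nothing extends it. Step-by-step check:
  pool = (1, 2)
  run P7 (needs (0, 2), free (1, 2)); after release of (1, 3) the pool is (2, 5)
  run P0 (needs (2, 5), free (2, 5)); after release of (1, 2) the pool is (3, 7)
  P6 still needs (1, 8) but only (3, 7) is free — short on R1
  P4 still needs (1, 8) but only (3, 7) is free — short on R1
  P8 still needs (0, 8) but only (3, 7) is free — short on R1
Had the request been granted, P6, P4 and P8 could never finish.


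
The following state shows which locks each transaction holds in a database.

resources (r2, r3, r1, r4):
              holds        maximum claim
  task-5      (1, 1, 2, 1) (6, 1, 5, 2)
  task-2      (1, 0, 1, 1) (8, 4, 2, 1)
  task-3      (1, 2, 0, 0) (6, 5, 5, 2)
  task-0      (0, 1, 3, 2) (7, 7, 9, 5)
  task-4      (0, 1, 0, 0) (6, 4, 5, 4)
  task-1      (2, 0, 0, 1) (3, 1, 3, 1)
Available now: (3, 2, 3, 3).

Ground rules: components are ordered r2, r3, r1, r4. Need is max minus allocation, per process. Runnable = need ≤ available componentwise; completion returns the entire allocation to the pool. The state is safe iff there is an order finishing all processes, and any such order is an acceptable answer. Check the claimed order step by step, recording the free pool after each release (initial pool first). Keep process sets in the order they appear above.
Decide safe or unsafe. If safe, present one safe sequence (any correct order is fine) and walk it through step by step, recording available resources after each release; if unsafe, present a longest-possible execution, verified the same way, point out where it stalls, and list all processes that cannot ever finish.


SAFE, for example via the order task-1, task-5, task-3, task-4, task-2, task-0.
Key observation: at task-1 the run first touches a limit — (1, 1, 3, 0) against (3, 2, 3, 3), exact on a resource it actually requests.
Walking it through:
  pool = (3, 2, 3, 3)
  run task-1 (needs (1, 1, 3, 0), free (3, 2, 3, 3)); after release of (2, 0, 0, 1) the pool is (5, 2, 3, 4)
  run task-5 (needs (5, 0, 3, 1), free (5, 2, 3, 4)); after release of (1, 1, 2, 1) the pool is (6, 3, 5, 5)
  run task-3 (needs (5, 3, 5, 2), free (6, 3, 5, 5)); after release of (1, 2, 0, 0) the pool is (7, 5, 5, 5)
  run task-4 (needs (6, 3, 5, 4), free (7, 5, 5, 5)); after release of (0, 1, 0, 0) the pool is (7, 6, 5, 5)
  run task-2 (needs (7, 4, 1, 0), free (7, 6, 5, 5)); after release of (1, 0, 1, 1) the pool is (8, 6, 6, 6)
  run task-0 (needs (7, 6, 6, 3), free (8, 6, 6, 6)); after release of (0, 1, 3, 2) the pool is (8, 7, 9, 8)


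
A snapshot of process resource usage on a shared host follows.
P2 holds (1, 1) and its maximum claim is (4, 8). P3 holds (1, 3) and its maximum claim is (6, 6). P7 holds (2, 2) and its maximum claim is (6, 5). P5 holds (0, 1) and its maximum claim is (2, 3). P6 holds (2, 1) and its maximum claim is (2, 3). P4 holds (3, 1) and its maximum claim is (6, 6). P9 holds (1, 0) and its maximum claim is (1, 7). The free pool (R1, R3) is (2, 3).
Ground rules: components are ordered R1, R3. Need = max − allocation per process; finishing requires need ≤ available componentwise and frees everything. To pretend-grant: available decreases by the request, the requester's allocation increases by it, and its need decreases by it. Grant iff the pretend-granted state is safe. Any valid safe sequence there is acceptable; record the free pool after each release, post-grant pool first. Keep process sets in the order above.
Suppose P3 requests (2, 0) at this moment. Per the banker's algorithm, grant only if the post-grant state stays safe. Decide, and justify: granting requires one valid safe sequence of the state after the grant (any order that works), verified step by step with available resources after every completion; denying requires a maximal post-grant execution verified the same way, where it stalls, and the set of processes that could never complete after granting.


DENY: after the grant no complete ordering would exist.
Key observation: after P6, P5 the pool peaks at (2, 5), and each blocked process is short somewhere: P2 on R1, R3; P3 on R1; P7 on R1; P4 on R1; P9 on R3.
After a pretend grant, a maximal execution: P6, P5 — then nothing else fits. Verifying each step:
  pool = (0, 3)
  P6 needs (0, 2) <= (0, 3) -> finishes; pool += (2, 1) = (2, 4)
  P5 needs (2, 2) <= (2, 4) -> finishes; pool += (0, 1) = (2, 5)
  blocked: P2 wants (3, 7), pool (2, 5) — not enough R1 and R3
  blocked: P3 wants (3, 3), pool (2, 5) — not enough R1
  blocked: P7 wants (4, 3), pool (2, 5) — not enough R1
  blocked: P4 wants (3, 5), pool (2, 5) — not enough R1
  blocked: P9 wants (0, 7), pool (2, 5) — not enough R3
Had the request been granted, P2, P3, P7, P4 and P9 could never finish.


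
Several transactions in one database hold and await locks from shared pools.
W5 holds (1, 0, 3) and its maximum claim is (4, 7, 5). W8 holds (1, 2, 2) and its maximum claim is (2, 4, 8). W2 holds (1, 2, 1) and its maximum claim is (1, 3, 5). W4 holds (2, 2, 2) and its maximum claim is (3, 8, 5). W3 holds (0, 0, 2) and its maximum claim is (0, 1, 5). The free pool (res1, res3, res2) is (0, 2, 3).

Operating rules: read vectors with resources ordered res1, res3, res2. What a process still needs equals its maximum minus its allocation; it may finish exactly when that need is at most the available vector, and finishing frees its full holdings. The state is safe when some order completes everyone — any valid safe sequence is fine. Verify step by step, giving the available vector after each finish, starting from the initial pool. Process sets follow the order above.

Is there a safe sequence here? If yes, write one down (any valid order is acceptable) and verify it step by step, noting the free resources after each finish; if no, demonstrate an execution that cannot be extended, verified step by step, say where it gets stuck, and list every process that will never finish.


The state is SAFE; one workable sequence: W3, W2, W8, W4, W5.
Key observation: the first exact fit in this order is W3 — it needs (0, 1, 3) with (0, 2, 3) free, meeting a requested resource to the last unit.
Check, step by step:
  pool = (0, 2, 3)
  W3 needs (0, 1, 3) <= (0, 2, 3) -> finishes; pool += (0, 0, 2) = (0, 2, 5)
  W2 needs (0, 1, 4) <= (0, 2, 5) -> finishes; pool += (1, 2, 1) = (1, 4, 6)
  W8 needs (1, 2, 6) <= (1, 4, 6) -> finishes; pool += (1, 2, 2) = (2, 6, 8)
  W4 needs (1, 6, 3) <= (2, 6, 8) -> finishes; pool += (2, 2, 2) = (4, 8, 10)
  W5 needs (3, 7, 2) <= (4, 8, 10) -> finishes; pool += (1, 0, 3) = (5, 8, 13)


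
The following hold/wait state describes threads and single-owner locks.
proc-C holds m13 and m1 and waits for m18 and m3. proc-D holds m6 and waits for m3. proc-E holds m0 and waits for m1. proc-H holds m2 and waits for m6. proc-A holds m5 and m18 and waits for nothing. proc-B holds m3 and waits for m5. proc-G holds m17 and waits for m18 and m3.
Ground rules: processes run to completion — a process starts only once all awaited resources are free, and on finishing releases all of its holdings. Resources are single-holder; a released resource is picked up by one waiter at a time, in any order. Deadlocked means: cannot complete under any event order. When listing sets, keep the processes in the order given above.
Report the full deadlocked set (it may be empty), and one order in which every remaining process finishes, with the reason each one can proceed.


No process is deadlocked.
Key observation: the waits form no ring: some process can always run, and its releases unblock the others one by one.
A valid finishing order for the others: proc-A, proc-B, proc-D, proc-C, proc-H, proc-E, proc-G.
Verifying each step:
  proc-A waits on nothing -> runs at once and releases m5 and m18
  proc-B: everything it awaited (m5) is free; runs, freeing m3
  proc-D: everything it awaited (m3) is free; runs, freeing m6
  proc-C: everything it awaited (m18 and m3) is free; runs, freeing m13 and m1
  proc-H: everything it awaited (m6) is free; runs, freeing m2
  proc-E: everything it awaited (m1) is free; runs, freeing m0
  proc-G: everything it awaited (m18 and m3) is free; runs, freeing m17


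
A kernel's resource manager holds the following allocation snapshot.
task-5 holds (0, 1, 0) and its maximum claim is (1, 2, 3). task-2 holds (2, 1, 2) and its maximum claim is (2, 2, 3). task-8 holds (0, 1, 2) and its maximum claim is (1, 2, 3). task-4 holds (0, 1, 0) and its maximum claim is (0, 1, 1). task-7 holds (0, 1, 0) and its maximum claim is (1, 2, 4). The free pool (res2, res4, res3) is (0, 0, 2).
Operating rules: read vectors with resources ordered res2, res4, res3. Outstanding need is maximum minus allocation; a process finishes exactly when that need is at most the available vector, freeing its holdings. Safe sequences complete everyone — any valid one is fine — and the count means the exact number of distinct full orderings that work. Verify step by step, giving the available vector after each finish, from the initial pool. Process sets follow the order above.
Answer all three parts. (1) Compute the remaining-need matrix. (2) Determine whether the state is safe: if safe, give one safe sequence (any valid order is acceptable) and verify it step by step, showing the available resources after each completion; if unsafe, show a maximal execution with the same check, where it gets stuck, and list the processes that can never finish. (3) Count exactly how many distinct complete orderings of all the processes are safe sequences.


(1) Outstanding need per process (order res2, res4, res3):
  task-5: (1, 1, 3)
  task-2: (0, 1, 1)
  task-8: (1, 1, 1)
  task-4: (0, 0, 1)
  task-7: (1, 1, 4)
(2) SAFE — a valid safe sequence is task-4, task-2, task-8, task-7, task-5.
Key observation: reading the order forward, task-2 is the first process whose need (0, 1, 1) meets the free pool (0, 1, 2) exactly on a resource it requests.
Step-by-step check:
  pool = (0, 0, 2)
  task-4: need (0, 0, 1) fits (0, 0, 2); releases (0, 1, 0), pool now (0, 1, 2)
  task-2: need (0, 1, 1) fits (0, 1, 2); releases (2, 1, 2), pool now (2, 2, 4)
  task-8: need (1, 1, 1) fits (2, 2, 4); releases (0, 1, 2), pool now (2, 3, 6)
  task-7: need (1, 1, 4) fits (2, 3, 6); releases (0, 1, 0), pool now (2, 4, 6)
  task-5: need (1, 1, 3) fits (2, 4, 6); releases (0, 1, 0), pool now (2, 5, 6)
(3) The exact count: 6 of the possible complete orderings are safe sequences.


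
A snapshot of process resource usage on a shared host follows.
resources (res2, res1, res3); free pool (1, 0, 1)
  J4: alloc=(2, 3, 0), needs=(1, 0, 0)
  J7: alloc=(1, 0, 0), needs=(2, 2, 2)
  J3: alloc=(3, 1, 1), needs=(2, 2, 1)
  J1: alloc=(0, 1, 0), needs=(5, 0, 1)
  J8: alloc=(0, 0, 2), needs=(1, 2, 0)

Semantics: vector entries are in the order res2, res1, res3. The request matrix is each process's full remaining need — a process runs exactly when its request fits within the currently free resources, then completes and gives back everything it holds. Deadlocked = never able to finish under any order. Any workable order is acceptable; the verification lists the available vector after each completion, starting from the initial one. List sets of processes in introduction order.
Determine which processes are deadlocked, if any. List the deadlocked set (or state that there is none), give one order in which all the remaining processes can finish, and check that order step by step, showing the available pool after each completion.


Nothing here is deadlocked.
Key observation: no deadlock: J4 fits now, and the freed resources carry the rest through.
The rest can finish in the order J4, J3, J1, J8, J7. Walking it through:
  pool = (1, 0, 1)
  J4 needs (1, 0, 0) <= (1, 0, 1) -> finishes; pool += (2, 3, 0) = (3, 3, 1)
  J3 needs (2, 2, 1) <= (3, 3, 1) -> finishes; pool += (3, 1, 1) = (6, 4, 2)
  J1 needs (5, 0, 1) <= (6, 4, 2) -> finishes; pool += (0, 1, 0) = (6, 5, 2)
  J8 needs (1, 2, 0) <= (6, 5, 2) -> finishes; pool += (0, 0, 2) = (6, 5, 4)
  J7 needs (2, 2, 2) <= (6, 5, 4) -> finishes; pool += (1, 0, 0) = (7, 5, 4)


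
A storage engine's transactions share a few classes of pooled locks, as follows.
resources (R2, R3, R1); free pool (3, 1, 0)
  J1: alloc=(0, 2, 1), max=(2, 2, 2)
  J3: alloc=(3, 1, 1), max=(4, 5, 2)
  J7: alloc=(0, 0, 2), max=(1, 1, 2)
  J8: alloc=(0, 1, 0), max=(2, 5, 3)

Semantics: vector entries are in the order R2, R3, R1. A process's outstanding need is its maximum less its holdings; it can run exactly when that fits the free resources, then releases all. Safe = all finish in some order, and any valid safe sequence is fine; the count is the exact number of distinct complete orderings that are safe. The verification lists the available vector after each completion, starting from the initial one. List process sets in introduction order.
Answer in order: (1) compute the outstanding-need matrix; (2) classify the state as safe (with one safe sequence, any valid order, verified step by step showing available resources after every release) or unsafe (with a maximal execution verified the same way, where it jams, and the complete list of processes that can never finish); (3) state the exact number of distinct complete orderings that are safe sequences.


(1) Remaining need (order R2, R3, R1):
  J1: (2, 0, 1)
  J3: (1, 4, 1)
  J7: (1, 1, 0)
  J8: (2, 4, 3)
(2) The state is UNSAFE.
Key observation: the wall is R3: completing J7, J1 brings the pool only to (3, 3, 3), and all the rest need more.
Going as far as possible: J7, J1; after that, nothing fits. Walking it through:
  pool = (3, 1, 0)
  J7 needs (1, 1, 0) <= (3, 1, 0) -> finishes; pool += (0, 0, 2) = (3, 1, 2)
  J1 needs (2, 0, 1) <= (3, 1, 2) -> finishes; pool += (0, 2, 1) = (3, 3, 3)
  blocked: J3 wants (1, 4, 1), pool (3, 3, 3) — not enough R3
  blocked: J8 wants (2, 4, 3), pool (3, 3, 3) — not enough R3
Processes that can never finish: J3 and J8.
(3) Precisely 0 of the possible complete orderings are safe sequences.


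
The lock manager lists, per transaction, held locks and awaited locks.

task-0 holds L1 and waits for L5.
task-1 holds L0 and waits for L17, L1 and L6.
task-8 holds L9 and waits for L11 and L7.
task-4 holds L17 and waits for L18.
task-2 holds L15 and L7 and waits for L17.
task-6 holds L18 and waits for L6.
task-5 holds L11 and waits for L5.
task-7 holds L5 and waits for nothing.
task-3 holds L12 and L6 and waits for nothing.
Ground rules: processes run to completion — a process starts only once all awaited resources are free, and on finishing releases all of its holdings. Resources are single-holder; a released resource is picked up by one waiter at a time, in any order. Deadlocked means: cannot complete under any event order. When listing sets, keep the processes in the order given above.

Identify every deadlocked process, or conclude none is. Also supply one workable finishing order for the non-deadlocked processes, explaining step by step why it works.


No process is deadlocked.
Key observation: although several processes wait, no cycle exists — each chain bottoms out at a free runner.
A valid finishing order for the others: task-7, task-3, task-5, task-6, task-4, task-2, task-8, task-0, task-1.
Check, step by step:
  task-7 waits on nothing -> runs at once and releases L5
  task-3 waits on nothing -> runs at once and releases L12 and L6
  run task-5 (all its waits — L5 — are resolved); releases L11
  run task-6 (all its waits — L6 — are resolved); releases L18
  run task-4 (all its waits — L18 — are resolved); releases L17
  run task-2 (all its waits — L17 — are resolved); releases L15 and L7
  run task-8 (all its waits — L11 and L7 — are resolved); releases L9
  run task-0 (all its waits — L5 — are resolved); releases L1
  run task-1 (all its waits — L17, L1 and L6 — are resolved); releases L0


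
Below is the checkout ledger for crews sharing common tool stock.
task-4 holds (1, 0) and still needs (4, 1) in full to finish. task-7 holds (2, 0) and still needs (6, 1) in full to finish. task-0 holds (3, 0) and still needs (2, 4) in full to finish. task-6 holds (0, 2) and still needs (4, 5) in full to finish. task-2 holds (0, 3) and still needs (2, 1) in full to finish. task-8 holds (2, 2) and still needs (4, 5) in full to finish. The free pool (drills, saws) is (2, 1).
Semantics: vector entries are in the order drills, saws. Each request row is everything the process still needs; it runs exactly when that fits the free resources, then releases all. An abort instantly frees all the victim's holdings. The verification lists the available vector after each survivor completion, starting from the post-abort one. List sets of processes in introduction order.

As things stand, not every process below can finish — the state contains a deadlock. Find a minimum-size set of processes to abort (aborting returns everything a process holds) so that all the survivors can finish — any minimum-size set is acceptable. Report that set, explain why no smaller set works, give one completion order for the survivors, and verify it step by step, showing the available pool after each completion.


Abort task-8.
Key observation: task-6 could never have finished before the abort; with (2, 2) returned by task-8, it fits at step 4.
No smaller set exists: with zero aborts the deadlock remains.
Survivors finish in the order: task-4, task-2, task-0, task-6, task-7. Check, step by step (pool after the aborts first):
  pool = (4, 3)
  task-4 needs (4, 1) <= (4, 3) -> finishes; pool += (1, 0) = (5, 3)
  task-2 needs (2, 1) <= (5, 3) -> finishes; pool += (0, 3) = (5, 6)
  task-0 needs (2, 4) <= (5, 6) -> finishes; pool += (3, 0) = (8, 6)
  task-6 needs (4, 5) <= (8, 6) -> finishes; pool += (0, 2) = (8, 8)
  task-7 needs (6, 1) <= (8, 8) -> finishes; pool += (2, 0) = (10, 8)


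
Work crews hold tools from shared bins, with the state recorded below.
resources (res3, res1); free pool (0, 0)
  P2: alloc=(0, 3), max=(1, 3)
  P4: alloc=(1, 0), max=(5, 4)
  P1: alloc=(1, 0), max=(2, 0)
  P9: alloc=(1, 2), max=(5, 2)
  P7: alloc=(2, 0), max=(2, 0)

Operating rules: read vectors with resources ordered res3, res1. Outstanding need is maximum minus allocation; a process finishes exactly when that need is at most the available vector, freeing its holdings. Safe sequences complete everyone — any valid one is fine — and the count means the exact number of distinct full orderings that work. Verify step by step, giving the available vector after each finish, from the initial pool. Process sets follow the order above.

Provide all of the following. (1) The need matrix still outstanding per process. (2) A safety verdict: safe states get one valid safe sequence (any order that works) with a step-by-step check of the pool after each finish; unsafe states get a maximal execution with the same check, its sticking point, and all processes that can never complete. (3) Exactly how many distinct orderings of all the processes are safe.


(1) Need matrix, components ordered res3, res1:
  P2: (1, 0)
  P4: (4, 4)
  P1: (1, 0)
  P9: (4, 0)
  P7: (0, 0)
(2) UNSAFE.
Key observation: after P7, P1, P2 complete, (3, 3) is the best the pool ever gets, yet each leftover process wants more res3.
Going as far as possible: P7, P1, P2; after that, nothing fits. Step-by-step check:
  pool = (0, 0)
  run P7 (needs (0, 0), free (0, 0)); after release of (2, 0) the pool is (2, 0)
  run P1 (needs (1, 0), free (2, 0)); after release of (1, 0) the pool is (3, 0)
  run P2 (needs (1, 0), free (3, 0)); after release of (0, 3) the pool is (3, 3)
  blocked: P4 wants (4, 4), pool (3, 3) — not enough res3 and res1
  blocked: P9 wants (4, 0), pool (3, 3) — not enough res3
Permanently blocked: P4 and P9.
(3) The exact count: 0 of the possible complete orderings are safe sequences.


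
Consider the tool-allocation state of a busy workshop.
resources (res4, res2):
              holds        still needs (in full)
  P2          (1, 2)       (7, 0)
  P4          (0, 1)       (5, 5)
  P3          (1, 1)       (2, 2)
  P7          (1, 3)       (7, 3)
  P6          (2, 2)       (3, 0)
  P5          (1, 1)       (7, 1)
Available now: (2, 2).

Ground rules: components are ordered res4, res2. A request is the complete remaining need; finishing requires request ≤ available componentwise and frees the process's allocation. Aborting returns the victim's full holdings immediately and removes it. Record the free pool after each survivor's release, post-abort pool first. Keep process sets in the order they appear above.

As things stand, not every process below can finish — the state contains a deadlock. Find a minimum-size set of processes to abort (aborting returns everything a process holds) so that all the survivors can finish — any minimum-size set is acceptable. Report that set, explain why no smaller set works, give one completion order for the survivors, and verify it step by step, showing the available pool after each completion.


Minimum abort set: P2 and P5.
Key observation: the returned (2, 3) from P2 and P5 is what brings P7 — unrunnable before, under any order — into play at step 3.
Why nothing smaller works — every single abort fails: P2 alone leaves P7 blocked (short on res4); P4 alone leaves P2 blocked (short on res4); P3 alone leaves P2 blocked (short on res4); P7 alone leaves P2 blocked (short on res4); P6 alone leaves P2 blocked (short on res4); P5 alone leaves P2 blocked (short on res4).
Survivors finish in the order: P6, P3, P7, P4. Step-by-step check (pool after the aborts first):
  pool = (4, 5)
  P6: need (3, 0) fits (4, 5); releases (2, 2), pool now (6, 7)
  P3: need (2, 2) fits (6, 7); releases (1, 1), pool now (7, 8)
  P7: need (7, 3) fits (7, 8); releases (1, 3), pool now (8, 11)
  P4: need (5, 5) fits (8, 11); releases (0, 1), pool now (8, 12)


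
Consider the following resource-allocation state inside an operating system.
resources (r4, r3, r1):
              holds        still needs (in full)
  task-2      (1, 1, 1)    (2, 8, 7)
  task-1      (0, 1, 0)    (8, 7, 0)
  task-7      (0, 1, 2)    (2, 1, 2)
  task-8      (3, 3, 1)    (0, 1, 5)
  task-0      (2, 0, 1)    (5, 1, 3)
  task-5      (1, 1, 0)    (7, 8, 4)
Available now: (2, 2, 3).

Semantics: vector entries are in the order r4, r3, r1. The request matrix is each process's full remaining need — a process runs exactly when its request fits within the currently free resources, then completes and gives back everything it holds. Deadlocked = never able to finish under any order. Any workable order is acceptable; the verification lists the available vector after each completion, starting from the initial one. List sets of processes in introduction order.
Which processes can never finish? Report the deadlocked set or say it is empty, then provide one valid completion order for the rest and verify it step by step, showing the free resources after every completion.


Deadlocked: task-2, task-1 and task-5.
Key observation: once task-7, task-8, task-0 finish, the pool peaks at (7, 6, 7) — and every remaining process still needs more r3 than that.
One completion order for the rest: task-7, task-8, task-0. Walking it through:
  pool = (2, 2, 3)
  run task-7 (needs (2, 1, 2), free (2, 2, 3)); after release of (0, 1, 2) the pool is (2, 3, 5)
  run task-8 (needs (0, 1, 5), free (2, 3, 5)); after release of (3, 3, 1) the pool is (5, 6, 6)
  run task-0 (needs (5, 1, 3), free (5, 6, 6)); after release of (2, 0, 1) the pool is (7, 6, 7)
The blocked processes can never fit:
  blocked: task-2 wants (2, 8, 7), pool (7, 6, 7) — not enough r3
  blocked: task-1 wants (8, 7, 0), pool (7, 6, 7) — not enough r4 and r3
  blocked: task-5 wants (7, 8, 4), pool (7, 6, 7) — not enough r3
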